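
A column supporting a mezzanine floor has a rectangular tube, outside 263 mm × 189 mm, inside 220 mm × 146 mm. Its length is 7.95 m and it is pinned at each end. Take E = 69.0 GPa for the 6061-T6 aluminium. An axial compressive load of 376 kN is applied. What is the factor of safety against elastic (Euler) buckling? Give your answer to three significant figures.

n ≈ 2.61

Weak-axis I_min = (h_o·b_o³ − h_i·b_i³)/12 with b_o = 189, b_i = 146.0 mm (shorter outer/inner sides).
I_min = (263×189³ − 220.0×146.0³)/12 = 9.091×10^7 mm⁴
I = 9.091×10^7 mm⁴ = 9.091×10^-5 m⁴
Effective length L_e = K·L = 1 × 7.95 = 7.950 m
P_cr = π²EI / L_e² = π² × 69.0×10⁹ × 9.091×10^-5 / 7.950² = 9.795×10^5 N
Factor of safety n = P_cr / P = 979.54 / 376 = 2.61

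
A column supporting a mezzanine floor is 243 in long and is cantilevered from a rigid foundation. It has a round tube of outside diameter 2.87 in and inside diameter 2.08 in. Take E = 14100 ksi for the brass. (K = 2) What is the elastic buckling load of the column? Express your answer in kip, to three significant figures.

P_cr ≈ 1.42 kip

d_o = 2.87 in, d_i = 2.08 in
I = π(d_o⁴ − d_i⁴)/64 = π(2.87⁴ − 2.080⁴)/64 = 2.412 in⁴
Effective length L_e = K·L = 2 × 243 = 486.0 in
P_cr = π²EI / L_e² = π² × 14100×10³ × 2.412 / 486.0² = 1.421×10^3 lb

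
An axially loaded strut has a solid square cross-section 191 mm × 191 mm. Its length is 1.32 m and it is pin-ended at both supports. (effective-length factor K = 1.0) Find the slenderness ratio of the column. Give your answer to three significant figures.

I = a⁴/12 = 191⁴/12 = 1.109×10^8 mm⁴
A = 3.648×10^4 mm²;  r_min = √(I/A) = √(1.109×10^8/3.648×10^4) = 55.14 mm
L_e = K·L = 1 × 1.32 m = 1.320 m = 1320.0 mm
λ = L_e / r_min = 1320.0 / 55.14 = 23.9

λ ≈ 23.9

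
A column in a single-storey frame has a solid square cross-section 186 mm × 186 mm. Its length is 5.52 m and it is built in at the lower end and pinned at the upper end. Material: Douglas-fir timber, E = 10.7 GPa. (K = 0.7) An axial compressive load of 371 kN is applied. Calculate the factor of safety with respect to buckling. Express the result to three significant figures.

n ≈ 1.90

I = a⁴/12 = 186⁴/12 = 9.974×10^7 mm⁴
I = 9.974×10^7 mm⁴ = 9.974×10^-5 m⁴
Effective length L_e = K·L = 0.7 × 5.52 = 3.864 m
P_cr = π²EI / L_e² = π² × 10.7×10⁹ × 9.974×10^-5 / 3.864² = 7.055×10^5 N
Factor of safety n = P_cr / P = 705.47 / 371 = 1.90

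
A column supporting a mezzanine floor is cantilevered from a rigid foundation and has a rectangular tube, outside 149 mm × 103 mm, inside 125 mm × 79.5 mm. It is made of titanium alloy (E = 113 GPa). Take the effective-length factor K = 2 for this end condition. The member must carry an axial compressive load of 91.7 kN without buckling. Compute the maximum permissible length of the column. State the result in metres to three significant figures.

Weak-axis I_min = (h_o·b_o³ − h_i·b_i³)/12 with b_o = 103, b_i = 79.50 mm (shorter outer/inner sides).
I_min = (149×103³ − 125.0×79.50³)/12 = 8.334×10^6 mm⁴
I = 8.334×10^-6 m⁴
At the buckling limit P_cr = P = 9.170×10^4 N
From P_cr = π²EI/(K·L)²:  L = (1/K)·√(π²EI/P_cr) = (1/2)·√(π²×1.13×10^11×8.334×10^-6/9.170×10^4)
L = 5.03 m

L_max ≈ 5.03 m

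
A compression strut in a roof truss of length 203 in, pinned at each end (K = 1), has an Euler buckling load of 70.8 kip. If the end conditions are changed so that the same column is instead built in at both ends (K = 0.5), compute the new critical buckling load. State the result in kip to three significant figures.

P_cr ≈ 283 kip

P_cr ∝ 1/K², so P_cr,new = P_cr,old × (K_old/K_new)² = 70.8 × (1/0.5)²
= 70.8 × 4.000 = 283 kip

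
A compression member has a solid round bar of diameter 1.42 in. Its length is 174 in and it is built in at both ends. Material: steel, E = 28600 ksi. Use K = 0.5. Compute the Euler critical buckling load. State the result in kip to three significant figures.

I = πd⁴/64 = π×1.42⁴/64 = 0.1996 in⁴
Effective length L_e = K·L = 0.5 × 174 = 87.00 in
P_cr = π²EI / L_e² = π² × 28600×10³ × 0.1996 / 87.00² = 7.443×10^3 lb

P_cr ≈ 7.44 kip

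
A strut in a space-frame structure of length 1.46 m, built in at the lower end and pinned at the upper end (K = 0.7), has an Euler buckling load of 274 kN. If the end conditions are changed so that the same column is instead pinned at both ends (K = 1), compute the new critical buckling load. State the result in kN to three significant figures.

P_cr ≈ 134 kN

P_cr ∝ 1/K², so P_cr,new = P_cr,old × (K_old/K_new)² = 274 × (0.7/1)²
= 274 × 0.4900 = 134 kN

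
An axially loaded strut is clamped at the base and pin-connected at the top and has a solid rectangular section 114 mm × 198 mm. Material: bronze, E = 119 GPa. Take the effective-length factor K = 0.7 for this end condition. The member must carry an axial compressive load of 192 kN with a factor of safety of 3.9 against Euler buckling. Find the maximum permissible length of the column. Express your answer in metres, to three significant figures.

L_max ≈ 8.85 m

Buckling occurs about the weak axis: I_min = h·b³/12 with b = 114 mm (the shorter side).
I_min = 198×114³/12 = 2.445×10^7 mm⁴
I = 2.445×10^-5 m⁴
Required critical load P_cr = n·P = 3.9 × 192 = 748.8 kN = 7.488×10^5 N
From P_cr = π²EI/(K·L)²:  L = (1/K)·√(π²EI/P_cr) = (1/0.7)·√(π²×1.19×10^11×2.445×10^-5/7.488×10^5)
L = 8.85 m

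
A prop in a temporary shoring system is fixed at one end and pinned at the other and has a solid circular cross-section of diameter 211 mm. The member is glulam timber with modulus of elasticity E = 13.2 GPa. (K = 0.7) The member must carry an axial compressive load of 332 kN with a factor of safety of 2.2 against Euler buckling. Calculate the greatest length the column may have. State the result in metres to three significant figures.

L_max ≈ 5.95 m

I = πd⁴/64 = π×211⁴/64 = 9.730×10^7 mm⁴
I = 9.730×10^-5 m⁴
Required critical load P_cr = n·P = 2.2 × 332 = 730.4 kN = 7.304×10^5 N
From P_cr = π²EI/(K·L)²:  L = (1/K)·√(π²EI/P_cr) = (1/0.7)·√(π²×1.32×10^10×9.730×10^-5/7.304×10^5)
L = 5.95 m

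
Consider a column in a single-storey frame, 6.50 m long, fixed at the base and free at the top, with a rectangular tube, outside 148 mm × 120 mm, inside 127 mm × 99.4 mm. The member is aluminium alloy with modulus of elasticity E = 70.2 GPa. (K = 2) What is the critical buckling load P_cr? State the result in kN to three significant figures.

P_cr ≈ 44.8 kN

Weak-axis I_min = (h_o·b_o³ − h_i·b_i³)/12 with b_o = 120, b_i = 99.40 mm (shorter outer/inner sides).
I_min = (148×120³ − 127.0×99.40³)/12 = 1.092×10^7 mm⁴
I = 1.092×10^7 mm⁴ = 1.092×10^-5 m⁴
Effective length L_e = K·L = 2 × 6.50 = 13.00 m
P_cr = π²EI / L_e² = π² × 70.2×10⁹ × 1.092×10^-5 / 13.00² = 4.476×10^4 N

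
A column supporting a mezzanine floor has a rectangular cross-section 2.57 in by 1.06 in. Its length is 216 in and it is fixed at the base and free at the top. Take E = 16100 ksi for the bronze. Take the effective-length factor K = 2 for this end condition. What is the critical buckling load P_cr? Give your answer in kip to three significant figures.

Buckling occurs about the weak axis: I_min = h·b³/12 with b = 1.06 in (the shorter side).
I_min = 2.57×1.06³/12 = 0.2551 in⁴
Effective length L_e = K·L = 2 × 216 = 432.0 in
P_cr = π²EI / L_e² = π² × 16100×10³ × 0.2551 / 432.0² = 217.2 lb

P_cr ≈ 0.217 kip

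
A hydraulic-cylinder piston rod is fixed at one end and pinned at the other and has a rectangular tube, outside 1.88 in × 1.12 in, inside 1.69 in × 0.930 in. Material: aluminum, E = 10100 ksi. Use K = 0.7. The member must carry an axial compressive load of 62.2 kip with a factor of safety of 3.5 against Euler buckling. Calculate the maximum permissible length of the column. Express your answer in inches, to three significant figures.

L_max ≈ 9.99 in

Weak-axis I_min = (h_o·b_o³ − h_i·b_i³)/12 with b_o = 1.12, b_i = 0.9300 in (shorter outer/inner sides).
I_min = (1.88×1.12³ − 1.690×0.9300³)/12 = 0.1068 in⁴
Required critical load P_cr = n·P = 3.5 × 62.2 = 217.7 kip = 2.177×10^5 lb
From P_cr = π²EI/(K·L)²:  L = (1/K)·√(π²EI/P_cr) = (1/0.7)·√(π²×1.01×10^7×0.1068/2.177×10^5)
L = 9.99 in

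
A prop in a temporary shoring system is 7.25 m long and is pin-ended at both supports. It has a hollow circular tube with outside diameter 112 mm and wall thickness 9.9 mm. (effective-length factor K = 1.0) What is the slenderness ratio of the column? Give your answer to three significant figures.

Inner diameter d_i = 112 − 2×9.9 = 92.20 mm
I = π(d_o⁴ − d_i⁴)/64 = π(112⁴ − 92.20⁴)/64 = 4.177×10^6 mm⁴
A = 3.175×10^3 mm²;  r_min = √(I/A) = √(4.177×10^6/3.175×10^3) = 36.27 mm
L_e = K·L = 1 × 7.25 m = 7.250 m = 7250.0 mm
λ = L_e / r_min = 7250.0 / 36.27 = 200

λ ≈ 200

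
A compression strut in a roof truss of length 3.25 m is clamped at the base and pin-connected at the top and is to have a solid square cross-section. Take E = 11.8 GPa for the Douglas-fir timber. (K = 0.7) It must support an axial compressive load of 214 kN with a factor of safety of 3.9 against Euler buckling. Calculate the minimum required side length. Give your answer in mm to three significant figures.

Required P_cr = n·P = 3.9 × 214 = 834.6 kN
L_e = K·L = 0.7 × 3.25 = 2.275 m
Required I = P_cr·L_e²/(π²E) = 8.346×10^5 × 2.275² / (π² × 1.18×10^10) = 3.709×10^-5 m⁴
I_req = 3.709×10^7 mm⁴
Solid square: I = a⁴/12  ⇒  a = (12I)^(1/4) = (12×3.709×10^7)^(1/4) = 145 mm

a ≈ 145 mm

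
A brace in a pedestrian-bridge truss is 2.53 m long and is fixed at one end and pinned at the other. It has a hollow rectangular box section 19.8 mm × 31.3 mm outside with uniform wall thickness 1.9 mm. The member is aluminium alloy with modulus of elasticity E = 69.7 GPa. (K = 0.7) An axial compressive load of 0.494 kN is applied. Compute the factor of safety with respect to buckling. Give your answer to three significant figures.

n ≈ 4.82

Inner dimensions: h_i = 31.3 − 2×1.9 = 27.50 mm, b_i = 19.8 − 2×1.9 = 16.00 mm
Weak-axis I_min = (h_o·b_o³ − h_i·b_i³)/12 with b_o = 19.8, b_i = 16.00 mm (shorter outer/inner sides).
I_min = (31.3×19.8³ − 27.50×16.00³)/12 = 1.086×10^4 mm⁴
I = 1.086×10^4 mm⁴ = 1.086×10^-8 m⁴
Effective length L_e = K·L = 0.7 × 2.53 = 1.771 m
P_cr = π²EI / L_e² = π² × 69.7×10⁹ × 1.086×10^-8 / 1.771² = 2.382×10^3 N
Factor of safety n = P_cr / P = 2.3820 / 0.494 = 4.82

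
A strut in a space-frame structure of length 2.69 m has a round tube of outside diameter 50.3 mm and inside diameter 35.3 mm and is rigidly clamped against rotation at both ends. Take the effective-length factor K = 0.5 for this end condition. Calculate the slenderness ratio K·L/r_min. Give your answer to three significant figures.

d_o = 50.3 mm, d_i = 35.3 mm
I = π(d_o⁴ − d_i⁴)/64 = π(50.3⁴ − 35.30⁴)/64 = 2.380×10^5 mm⁴
A = 1.008×10^3 mm²;  r_min = √(I/A) = √(2.380×10^5/1.008×10^3) = 15.36 mm
L_e = K·L = 0.5 × 2.69 m = 1.345 m = 1345.0 mm
λ = L_e / r_min = 1345.0 / 15.36 = 87.5

λ ≈ 87.5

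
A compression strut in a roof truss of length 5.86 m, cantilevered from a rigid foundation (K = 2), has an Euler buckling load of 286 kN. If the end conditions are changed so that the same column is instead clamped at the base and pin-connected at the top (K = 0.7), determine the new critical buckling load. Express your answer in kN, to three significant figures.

P_cr ∝ 1/K², so P_cr,new = P_cr,old × (K_old/K_new)² = 286 × (2/0.7)²
= 286 × 8.163 = 2330 kN

P_cr ≈ 2330 kN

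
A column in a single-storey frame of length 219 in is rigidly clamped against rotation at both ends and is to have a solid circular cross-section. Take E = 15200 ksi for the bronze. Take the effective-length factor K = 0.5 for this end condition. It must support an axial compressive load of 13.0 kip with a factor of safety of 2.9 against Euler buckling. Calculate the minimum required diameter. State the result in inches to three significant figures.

d ≈ 2.80 in

Required P_cr = n·P = 2.9 × 13.0 = 37.70 kip
L_e = K·L = 0.5 × 219 = 109.5 in
Required I = P_cr·L_e²/(π²E) = 3.770×10^4 × 109.5² / (π² × 1.52×10^7) = 3.013 in⁴
Solid circle: I = πd⁴/64  ⇒  d = (64I/π)^(1/4) = (64×3.013/π)^(1/4) = 2.80 in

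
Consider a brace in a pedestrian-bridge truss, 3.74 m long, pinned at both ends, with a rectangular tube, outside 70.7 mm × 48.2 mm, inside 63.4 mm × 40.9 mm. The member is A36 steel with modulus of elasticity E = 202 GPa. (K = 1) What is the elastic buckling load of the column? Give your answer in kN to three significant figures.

P_cr ≈ 42.5 kN

Weak-axis I_min = (h_o·b_o³ − h_i·b_i³)/12 with b_o = 48.2, b_i = 40.90 mm (shorter outer/inner sides).
I_min = (70.7×48.2³ − 63.40×40.90³)/12 = 2.983×10^5 mm⁴
I = 2.983×10^5 mm⁴ = 2.983×10^-7 m⁴
Effective length L_e = K·L = 1 × 3.74 = 3.740 m
P_cr = π²EI / L_e² = π² × 202×10⁹ × 2.983×10^-7 / 3.740² = 4.251×10^4 N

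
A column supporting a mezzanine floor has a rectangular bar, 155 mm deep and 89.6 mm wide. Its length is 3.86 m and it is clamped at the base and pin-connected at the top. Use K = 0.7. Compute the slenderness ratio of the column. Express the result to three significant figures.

For a rectangle r_min = b/√12 = 89.6/√12 = 25.87 mm
L_e = K·L = 0.7 × 3.86 m = 2.702 m = 2702.0 mm
λ = L_e / r_min = 2702.0 / 25.87 = 104

λ ≈ 104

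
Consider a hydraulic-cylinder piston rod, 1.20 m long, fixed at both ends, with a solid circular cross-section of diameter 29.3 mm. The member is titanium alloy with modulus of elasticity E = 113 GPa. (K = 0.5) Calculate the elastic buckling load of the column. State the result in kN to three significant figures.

I = πd⁴/64 = π×29.3⁴/64 = 3.618×10^4 mm⁴
I = 3.618×10^4 mm⁴ = 3.618×10^-8 m⁴
Effective length L_e = K·L = 0.5 × 1.20 = 0.6000 m
P_cr = π²EI / L_e² = π² × 113×10⁹ × 3.618×10^-8 / 0.6000² = 1.121×10^5 N

P_cr ≈ 112 kN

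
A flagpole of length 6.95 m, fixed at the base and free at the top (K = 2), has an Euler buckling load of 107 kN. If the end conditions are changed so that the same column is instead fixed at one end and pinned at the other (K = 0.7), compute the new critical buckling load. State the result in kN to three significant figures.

P_cr ∝ 1/K², so P_cr,new = P_cr,old × (K_old/K_new)² = 107 × (2/0.7)²
= 107 × 8.163 = 873 kN

P_cr ≈ 873 kN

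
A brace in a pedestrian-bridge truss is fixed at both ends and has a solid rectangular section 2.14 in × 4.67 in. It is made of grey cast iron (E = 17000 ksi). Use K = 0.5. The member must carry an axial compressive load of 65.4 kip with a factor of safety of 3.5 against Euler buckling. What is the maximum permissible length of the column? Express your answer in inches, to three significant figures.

Buckling occurs about the weak axis: I_min = h·b³/12 with b = 2.14 in (the shorter side).
I_min = 4.67×2.14³/12 = 3.814 in⁴
Required critical load P_cr = n·P = 3.5 × 65.4 = 228.9 kip = 2.289×10^5 lb
From P_cr = π²EI/(K·L)²:  L = (1/K)·√(π²EI/P_cr) = (1/0.5)·√(π²×1.70×10^7×3.814/2.289×10^5)
L = 106 in

L_max ≈ 106 in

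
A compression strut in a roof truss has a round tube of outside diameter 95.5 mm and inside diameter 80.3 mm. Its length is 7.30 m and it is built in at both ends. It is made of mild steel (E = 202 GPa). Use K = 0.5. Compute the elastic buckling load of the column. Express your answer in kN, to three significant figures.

P_cr ≈ 306 kN

d_o = 95.5 mm, d_i = 80.3 mm
I = π(d_o⁴ − d_i⁴)/64 = π(95.5⁴ − 80.30⁴)/64 = 2.042×10^6 mm⁴
I = 2.042×10^6 mm⁴ = 2.042×10^-6 m⁴
Effective length L_e = K·L = 0.5 × 7.30 = 3.650 m
P_cr = π²EI / L_e² = π² × 202×10⁹ × 2.042×10^-6 / 3.650² = 3.056×10^5 N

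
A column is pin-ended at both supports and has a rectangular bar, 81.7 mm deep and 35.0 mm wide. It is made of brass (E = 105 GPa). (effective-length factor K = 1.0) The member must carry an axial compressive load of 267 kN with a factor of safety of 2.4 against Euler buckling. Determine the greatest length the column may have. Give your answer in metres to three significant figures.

Buckling occurs about the weak axis: I_min = h·b³/12 with b = 35.0 mm (the shorter side).
I_min = 81.7×35.0³/12 = 2.919×10^5 mm⁴
I = 2.919×10^-7 m⁴
Required critical load P_cr = n·P = 2.4 × 267 = 640.8 kN = 6.408×10^5 N
From P_cr = π²EI/(K·L)²:  L = (1/K)·√(π²EI/P_cr) = (1/1)·√(π²×1.05×10^11×2.919×10^-7/6.408×10^5)
L = 0.687 m

L_max ≈ 0.687 m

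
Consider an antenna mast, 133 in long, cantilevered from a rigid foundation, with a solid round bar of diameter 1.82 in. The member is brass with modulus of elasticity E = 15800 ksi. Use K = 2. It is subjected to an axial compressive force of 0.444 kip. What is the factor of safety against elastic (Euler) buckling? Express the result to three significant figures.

n ≈ 2.67

I = πd⁴/64 = π×1.82⁴/64 = 0.5386 in⁴
Effective length L_e = K·L = 2 × 133 = 266.0 in
P_cr = π²EI / L_e² = π² × 15800×10³ × 0.5386 / 266.0² = 1.187×10^3 lb
Factor of safety n = P_cr / P = 1.1870 / 0.444 = 2.67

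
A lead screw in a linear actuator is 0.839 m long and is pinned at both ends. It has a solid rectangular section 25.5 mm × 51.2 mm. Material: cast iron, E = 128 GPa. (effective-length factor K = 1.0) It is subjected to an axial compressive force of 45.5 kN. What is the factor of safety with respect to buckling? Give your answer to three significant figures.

n ≈ 2.79

Buckling occurs about the weak axis: I_min = h·b³/12 with b = 25.5 mm (the shorter side).
I_min = 51.2×25.5³/12 = 7.075×10^4 mm⁴
I = 7.075×10^4 mm⁴ = 7.075×10^-8 m⁴
Effective length L_e = K·L = 1 × 0.839 = 0.8390 m
P_cr = π²EI / L_e² = π² × 128×10⁹ × 7.075×10^-8 / 0.8390² = 1.270×10^5 N
Factor of safety n = P_cr / P = 126.97 / 45.5 = 2.79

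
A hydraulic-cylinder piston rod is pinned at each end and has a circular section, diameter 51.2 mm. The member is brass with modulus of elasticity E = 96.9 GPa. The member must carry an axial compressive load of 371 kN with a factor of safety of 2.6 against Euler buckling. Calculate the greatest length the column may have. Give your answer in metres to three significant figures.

L_max ≈ 0.578 m

I = πd⁴/64 = π×51.2⁴/64 = 3.373×10^5 mm⁴
I = 3.373×10^-7 m⁴
Required critical load P_cr = n·P = 2.6 × 371 = 964.6 kN = 9.646×10^5 N
From P_cr = π²EI/(K·L)²:  L = (1/K)·√(π²EI/P_cr) = (1/1)·√(π²×9.69×10^10×3.373×10^-7/9.646×10^5)
L = 0.578 m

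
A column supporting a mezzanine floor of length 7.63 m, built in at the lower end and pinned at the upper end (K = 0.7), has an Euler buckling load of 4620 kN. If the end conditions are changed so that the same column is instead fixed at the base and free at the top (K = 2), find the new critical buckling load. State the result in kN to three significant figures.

P_cr ≈ 566 kN

P_cr ∝ 1/K², so P_cr,new = P_cr,old × (K_old/K_new)² = 4620 × (0.7/2)²
= 4620 × 0.1225 = 566 kN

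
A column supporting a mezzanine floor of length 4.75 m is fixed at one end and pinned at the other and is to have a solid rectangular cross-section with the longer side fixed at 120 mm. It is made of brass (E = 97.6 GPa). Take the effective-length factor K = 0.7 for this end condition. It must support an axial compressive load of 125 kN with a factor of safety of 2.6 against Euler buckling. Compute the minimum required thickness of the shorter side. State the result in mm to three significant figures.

Required P_cr = n·P = 2.6 × 125 = 325.0 kN
L_e = K·L = 0.7 × 4.75 = 3.325 m
Required I = P_cr·L_e²/(π²E) = 3.250×10^5 × 3.325² / (π² × 9.76×10^10) = 3.730×10^-6 m⁴
I_req = 3.730×10^6 mm⁴
Rectangle, weak axis: I_min = h·b³/12 with h = 120 mm fixed  ⇒  b = (12I/h)^(1/3) = 72.0 mm

b ≈ 72.0 mm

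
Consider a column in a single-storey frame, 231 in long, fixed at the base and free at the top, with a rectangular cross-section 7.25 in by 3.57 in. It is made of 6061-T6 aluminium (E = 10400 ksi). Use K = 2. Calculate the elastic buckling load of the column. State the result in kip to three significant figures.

P_cr ≈ 13.2 kip

Buckling occurs about the weak axis: I_min = h·b³/12 with b = 3.57 in (the shorter side).
I_min = 7.25×3.57³/12 = 27.49 in⁴
Effective length L_e = K·L = 2 × 231 = 462.0 in
P_cr = π²EI / L_e² = π² × 10400×10³ × 27.49 / 462.0² = 1.322×10^4 lb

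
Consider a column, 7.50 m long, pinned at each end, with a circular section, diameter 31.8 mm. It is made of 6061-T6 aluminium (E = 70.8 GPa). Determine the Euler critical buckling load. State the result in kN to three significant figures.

I = πd⁴/64 = π×31.8⁴/64 = 5.020×10^4 mm⁴
I = 5.020×10^4 mm⁴ = 5.020×10^-8 m⁴
Effective length L_e = K·L = 1 × 7.50 = 7.500 m
P_cr = π²EI / L_e² = π² × 70.8×10⁹ × 5.020×10^-8 / 7.500² = 623.6 N

P_cr ≈ 0.624 kN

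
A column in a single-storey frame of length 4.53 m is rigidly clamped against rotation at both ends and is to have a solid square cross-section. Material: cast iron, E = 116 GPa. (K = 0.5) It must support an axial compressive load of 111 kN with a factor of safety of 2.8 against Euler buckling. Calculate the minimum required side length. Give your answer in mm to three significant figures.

Required P_cr = n·P = 2.8 × 111 = 310.8 kN
L_e = K·L = 0.5 × 4.53 = 2.265 m
Required I = P_cr·L_e²/(π²E) = 3.108×10^5 × 2.265² / (π² × 1.16×10^11) = 1.393×10^-6 m⁴
I_req = 1.393×10^6 mm⁴
Solid square: I = a⁴/12  ⇒  a = (12I)^(1/4) = (12×1.393×10^6)^(1/4) = 63.9 mm

a ≈ 63.9 mm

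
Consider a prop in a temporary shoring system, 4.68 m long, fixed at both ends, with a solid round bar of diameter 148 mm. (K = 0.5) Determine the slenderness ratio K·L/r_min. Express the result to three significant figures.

For a solid circle r = d/4 = 148/4 = 37.00 mm
L_e = K·L = 0.5 × 4.68 m = 2.340 m = 2340.0 mm
λ = L_e / r_min = 2340.0 / 37.00 = 63.2

λ ≈ 63.2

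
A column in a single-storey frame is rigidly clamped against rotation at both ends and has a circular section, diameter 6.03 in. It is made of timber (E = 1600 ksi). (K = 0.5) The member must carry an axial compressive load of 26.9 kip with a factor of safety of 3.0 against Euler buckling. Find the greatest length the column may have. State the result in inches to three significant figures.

L_max ≈ 225 in

I = πd⁴/64 = π×6.03⁴/64 = 64.90 in⁴
Required critical load P_cr = n·P = 3.0 × 26.9 = 80.70 kip = 8.070×10^4 lb
From P_cr = π²EI/(K·L)²:  L = (1/K)·√(π²EI/P_cr) = (1/0.5)·√(π²×1.60×10^6×64.90/8.070×10^4)
L = 225 in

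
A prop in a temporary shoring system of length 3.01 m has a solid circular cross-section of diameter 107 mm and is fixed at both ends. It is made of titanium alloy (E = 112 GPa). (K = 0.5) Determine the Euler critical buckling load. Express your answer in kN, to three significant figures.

P_cr ≈ 3140 kN

I = πd⁴/64 = π×107⁴/64 = 6.434×10^6 mm⁴
I = 6.434×10^6 mm⁴ = 6.434×10^-6 m⁴
Effective length L_e = K·L = 0.5 × 3.01 = 1.505 m
P_cr = π²EI / L_e² = π² × 112×10⁹ × 6.434×10^-6 / 1.505² = 3.140×10^6 N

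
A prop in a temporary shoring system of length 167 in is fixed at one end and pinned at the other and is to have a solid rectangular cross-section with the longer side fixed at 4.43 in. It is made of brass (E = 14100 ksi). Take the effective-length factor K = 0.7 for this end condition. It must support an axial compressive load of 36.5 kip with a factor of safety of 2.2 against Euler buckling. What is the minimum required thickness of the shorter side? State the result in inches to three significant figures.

Required P_cr = n·P = 2.2 × 36.5 = 80.30 kip
L_e = K·L = 0.7 × 167 = 116.9 in
Required I = P_cr·L_e²/(π²E) = 8.030×10^4 × 116.9² / (π² × 1.41×10^7) = 7.885 in⁴
Rectangle, weak axis: I_min = h·b³/12 with h = 4.43 in fixed  ⇒  b = (12I/h)^(1/3) = 2.77 in

b ≈ 2.77 in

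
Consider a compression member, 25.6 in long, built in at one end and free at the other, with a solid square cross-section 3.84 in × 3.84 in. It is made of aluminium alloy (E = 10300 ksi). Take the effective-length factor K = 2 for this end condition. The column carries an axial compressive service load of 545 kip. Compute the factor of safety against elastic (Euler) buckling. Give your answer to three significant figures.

I = a⁴/12 = 3.84⁴/12 = 18.12 in⁴
Effective length L_e = K·L = 2 × 25.6 = 51.20 in
P_cr = π²EI / L_e² = π² × 10300×10³ × 18.12 / 51.20² = 7.027×10^5 lb
Factor of safety n = P_cr / P = 702.65 / 545 = 1.29

n ≈ 1.29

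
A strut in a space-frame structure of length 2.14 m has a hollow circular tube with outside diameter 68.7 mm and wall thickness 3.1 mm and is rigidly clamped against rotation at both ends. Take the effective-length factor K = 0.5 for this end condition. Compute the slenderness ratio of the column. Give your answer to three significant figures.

Inner diameter d_i = 68.7 − 2×3.1 = 62.50 mm
I = π(d_o⁴ − d_i⁴)/64 = π(68.7⁴ − 62.50⁴)/64 = 3.444×10^5 mm⁴
A = 638.9 mm²;  r_min = √(I/A) = √(3.444×10^5/638.9) = 23.22 mm
L_e = K·L = 0.5 × 2.14 m = 1.070 m = 1070.0 mm
λ = L_e / r_min = 1070.0 / 23.22 = 46.1

λ ≈ 46.1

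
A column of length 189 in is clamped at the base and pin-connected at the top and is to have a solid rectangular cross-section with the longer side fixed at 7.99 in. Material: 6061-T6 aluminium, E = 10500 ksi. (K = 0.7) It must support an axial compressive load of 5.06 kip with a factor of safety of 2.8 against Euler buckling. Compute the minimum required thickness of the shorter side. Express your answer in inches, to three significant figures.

Required P_cr = n·P = 2.8 × 5.06 = 14.17 kip
L_e = K·L = 0.7 × 189 = 132.3 in
Required I = P_cr·L_e²/(π²E) = 1.417×10^4 × 132.3² / (π² × 1.05×10^7) = 2.393 in⁴
Rectangle, weak axis: I_min = h·b³/12 with h = 7.99 in fixed  ⇒  b = (12I/h)^(1/3) = 1.53 in

b ≈ 1.53 in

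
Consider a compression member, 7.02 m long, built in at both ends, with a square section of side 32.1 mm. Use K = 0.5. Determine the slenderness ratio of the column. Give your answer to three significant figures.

λ ≈ 379

I = a⁴/12 = 32.1⁴/12 = 8.848×10^4 mm⁴
A = 1.030×10^3 mm²;  r_min = √(I/A) = √(8.848×10^4/1.030×10^3) = 9.266 mm
L_e = K·L = 0.5 × 7.02 m = 3.510 m = 3510.0 mm
λ = L_e / r_min = 3510.0 / 9.266 = 379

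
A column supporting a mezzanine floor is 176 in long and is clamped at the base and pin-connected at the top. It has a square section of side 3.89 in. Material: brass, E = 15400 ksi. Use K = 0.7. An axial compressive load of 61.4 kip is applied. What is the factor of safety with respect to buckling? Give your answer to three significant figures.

n ≈ 3.11

I = a⁴/12 = 3.89⁴/12 = 19.08 in⁴
Effective length L_e = K·L = 0.7 × 176 = 123.2 in
P_cr = π²EI / L_e² = π² × 15400×10³ × 19.08 / 123.2² = 1.911×10^5 lb
Factor of safety n = P_cr / P = 191.08 / 61.4 = 3.11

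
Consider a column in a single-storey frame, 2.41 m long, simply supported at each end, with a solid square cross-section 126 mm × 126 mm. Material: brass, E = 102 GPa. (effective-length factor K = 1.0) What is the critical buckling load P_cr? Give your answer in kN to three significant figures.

I = a⁴/12 = 126⁴/12 = 2.100×10^7 mm⁴
I = 2.100×10^7 mm⁴ = 2.100×10^-5 m⁴
Effective length L_e = K·L = 1 × 2.41 = 2.410 m
P_cr = π²EI / L_e² = π² × 102×10⁹ × 2.100×10^-5 / 2.410² = 3.641×10^6 N

P_cr ≈ 3640 kN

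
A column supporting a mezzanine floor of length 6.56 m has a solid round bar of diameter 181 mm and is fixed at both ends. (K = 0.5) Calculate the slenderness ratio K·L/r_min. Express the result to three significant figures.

For a solid circle r = d/4 = 181/4 = 45.25 mm
L_e = K·L = 0.5 × 6.56 m = 3.280 m = 3280.0 mm
λ = L_e / r_min = 3280.0 / 45.25 = 72.5

λ ≈ 72.5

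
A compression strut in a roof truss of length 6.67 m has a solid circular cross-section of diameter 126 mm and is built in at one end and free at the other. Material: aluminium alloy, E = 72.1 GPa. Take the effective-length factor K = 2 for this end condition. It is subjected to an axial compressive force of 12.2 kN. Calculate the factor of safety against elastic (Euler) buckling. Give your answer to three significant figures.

I = πd⁴/64 = π×126⁴/64 = 1.237×10^7 mm⁴
I = 1.237×10^7 mm⁴ = 1.237×10^-5 m⁴
Effective length L_e = K·L = 2 × 6.67 = 13.34 m
P_cr = π²EI / L_e² = π² × 72.1×10⁹ × 1.237×10^-5 / 13.34² = 4.947×10^4 N
Factor of safety n = P_cr / P = 49.474 / 12.2 = 4.06

n ≈ 4.06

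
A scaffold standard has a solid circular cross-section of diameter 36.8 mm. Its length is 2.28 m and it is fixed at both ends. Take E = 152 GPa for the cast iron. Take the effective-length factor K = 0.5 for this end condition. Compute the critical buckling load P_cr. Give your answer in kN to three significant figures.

I = πd⁴/64 = π×36.8⁴/64 = 9.002×10^4 mm⁴
I = 9.002×10^4 mm⁴ = 9.002×10^-8 m⁴
Effective length L_e = K·L = 0.5 × 2.28 = 1.140 m
P_cr = π²EI / L_e² = π² × 152×10⁹ × 9.002×10^-8 / 1.140² = 1.039×10^5 N

P_cr ≈ 104 kN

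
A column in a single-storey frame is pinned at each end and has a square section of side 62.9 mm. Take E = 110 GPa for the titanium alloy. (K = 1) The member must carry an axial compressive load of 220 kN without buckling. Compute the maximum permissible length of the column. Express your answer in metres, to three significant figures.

L_max ≈ 2.54 m

I = a⁴/12 = 62.9⁴/12 = 1.304×10^6 mm⁴
I = 1.304×10^-6 m⁴
At the buckling limit P_cr = P = 2.200×10^5 N
From P_cr = π²EI/(K·L)²:  L = (1/K)·√(π²EI/P_cr) = (1/1)·√(π²×1.10×10^11×1.304×10^-6/2.200×10^5)
L = 2.54 m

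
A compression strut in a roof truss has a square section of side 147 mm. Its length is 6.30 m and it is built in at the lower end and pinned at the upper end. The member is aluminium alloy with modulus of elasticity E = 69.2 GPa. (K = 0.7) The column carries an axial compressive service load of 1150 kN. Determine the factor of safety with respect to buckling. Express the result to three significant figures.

I = a⁴/12 = 147⁴/12 = 3.891×10^7 mm⁴
I = 3.891×10^7 mm⁴ = 3.891×10^-5 m⁴
Effective length L_e = K·L = 0.7 × 6.30 = 4.410 m
P_cr = π²EI / L_e² = π² × 69.2×10⁹ × 3.891×10^-5 / 4.410² = 1.367×10^6 N
Factor of safety n = P_cr / P = 1366.5 / 1150 = 1.19

n ≈ 1.19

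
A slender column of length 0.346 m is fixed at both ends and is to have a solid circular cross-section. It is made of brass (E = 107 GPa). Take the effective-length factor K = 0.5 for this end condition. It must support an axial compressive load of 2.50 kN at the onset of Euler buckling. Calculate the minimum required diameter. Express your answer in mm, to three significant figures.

d ≈ 6.16 mm

L_e = K·L = 0.5 × 0.346 = 0.1730 m
Required I = P_cr·L_e²/(π²E) = 2.500×10^3 × 0.1730² / (π² × 1.07×10^11) = 7.085×10^-11 m⁴
I_req = 70.85 mm⁴
Solid circle: I = πd⁴/64  ⇒  d = (64I/π)^(1/4) = (64×70.85/π)^(1/4) = 6.16 mm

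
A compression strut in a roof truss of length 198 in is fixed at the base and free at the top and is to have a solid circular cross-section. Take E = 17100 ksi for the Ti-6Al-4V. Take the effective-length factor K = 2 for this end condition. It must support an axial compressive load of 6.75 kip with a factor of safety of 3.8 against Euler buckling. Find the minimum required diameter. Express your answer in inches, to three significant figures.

Required P_cr = n·P = 3.8 × 6.75 = 25.65 kip
L_e = K·L = 2 × 198 = 396.0 in
Required I = P_cr·L_e²/(π²E) = 2.565×10^4 × 396.0² / (π² × 1.71×10^7) = 23.83 in⁴
Solid circle: I = πd⁴/64  ⇒  d = (64I/π)^(1/4) = (64×23.83/π)^(1/4) = 4.69 in

d ≈ 4.69 in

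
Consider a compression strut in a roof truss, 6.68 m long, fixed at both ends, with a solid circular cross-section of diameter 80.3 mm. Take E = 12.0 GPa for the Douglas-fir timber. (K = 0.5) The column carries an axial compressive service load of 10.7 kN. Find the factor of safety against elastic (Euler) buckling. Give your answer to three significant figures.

n ≈ 2.03

I = πd⁴/64 = π×80.3⁴/64 = 2.041×10^6 mm⁴
I = 2.041×10^6 mm⁴ = 2.041×10^-6 m⁴
Effective length L_e = K·L = 0.5 × 6.68 = 3.340 m
P_cr = π²EI / L_e² = π² × 12.0×10⁹ × 2.041×10^-6 / 3.340² = 2.167×10^4 N
Factor of safety n = P_cr / P = 21.668 / 10.7 = 2.03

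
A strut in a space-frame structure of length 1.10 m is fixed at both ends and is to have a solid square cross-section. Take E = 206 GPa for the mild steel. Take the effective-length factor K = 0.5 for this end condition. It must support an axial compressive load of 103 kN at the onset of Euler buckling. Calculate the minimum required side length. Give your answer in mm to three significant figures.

L_e = K·L = 0.5 × 1.10 = 0.5500 m
Required I = P_cr·L_e²/(π²E) = 1.030×10^5 × 0.5500² / (π² × 2.06×10^11) = 1.532×10^-8 m⁴
I_req = 1.532×10^4 mm⁴
Solid square: I = a⁴/12  ⇒  a = (12I)^(1/4) = (12×1.532×10^4)^(1/4) = 20.7 mm

a ≈ 20.7 mm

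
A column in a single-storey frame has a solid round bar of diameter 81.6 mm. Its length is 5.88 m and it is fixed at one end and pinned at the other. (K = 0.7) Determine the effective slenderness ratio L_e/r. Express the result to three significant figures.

For a solid circle r = d/4 = 81.6/4 = 20.40 mm
L_e = K·L = 0.7 × 5.88 m = 4.116 m = 4116.0 mm
λ = L_e / r_min = 4116.0 / 20.40 = 202

λ ≈ 202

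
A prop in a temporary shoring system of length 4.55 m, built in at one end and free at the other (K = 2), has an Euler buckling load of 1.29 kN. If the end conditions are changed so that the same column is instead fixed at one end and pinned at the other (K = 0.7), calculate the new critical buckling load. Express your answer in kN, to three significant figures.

P_cr ≈ 10.5 kN

P_cr ∝ 1/K², so P_cr,new = P_cr,old × (K_old/K_new)² = 1.29 × (2/0.7)²
= 1.29 × 8.163 = 10.5 kN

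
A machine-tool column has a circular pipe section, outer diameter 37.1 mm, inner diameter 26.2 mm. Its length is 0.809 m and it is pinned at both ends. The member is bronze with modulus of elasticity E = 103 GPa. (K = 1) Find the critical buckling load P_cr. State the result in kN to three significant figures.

d_o = 37.1 mm, d_i = 26.2 mm
I = π(d_o⁴ − d_i⁴)/64 = π(37.1⁴ − 26.20⁴)/64 = 6.987×10^4 mm⁴
I = 6.987×10^4 mm⁴ = 6.987×10^-8 m⁴
Effective length L_e = K·L = 1 × 0.809 = 0.8090 m
P_cr = π²EI / L_e² = π² × 103×10⁹ × 6.987×10^-8 / 0.8090² = 1.085×10^5 N

P_cr ≈ 109 kN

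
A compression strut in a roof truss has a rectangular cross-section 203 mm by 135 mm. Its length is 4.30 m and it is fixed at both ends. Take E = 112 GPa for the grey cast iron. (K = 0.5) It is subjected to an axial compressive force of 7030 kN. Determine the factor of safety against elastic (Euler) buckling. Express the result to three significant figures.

n ≈ 1.42

Buckling occurs about the weak axis: I_min = h·b³/12 with b = 135 mm (the shorter side).
I_min = 203×135³/12 = 4.162×10^7 mm⁴
I = 4.162×10^7 mm⁴ = 4.162×10^-5 m⁴
Effective length L_e = K·L = 0.5 × 4.30 = 2.150 m
P_cr = π²EI / L_e² = π² × 112×10⁹ × 4.162×10^-5 / 2.150² = 9.953×10^6 N
Factor of safety n = P_cr / P = 9953.1 / 7030 = 1.42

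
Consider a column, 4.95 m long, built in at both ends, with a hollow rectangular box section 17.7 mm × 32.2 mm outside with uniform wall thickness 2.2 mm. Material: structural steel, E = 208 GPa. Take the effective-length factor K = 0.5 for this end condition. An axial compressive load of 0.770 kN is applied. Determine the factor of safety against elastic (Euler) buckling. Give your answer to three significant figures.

Inner dimensions: h_i = 32.2 − 2×2.2 = 27.80 mm, b_i = 17.7 − 2×2.2 = 13.30 mm
Weak-axis I_min = (h_o·b_o³ − h_i·b_i³)/12 with b_o = 17.7, b_i = 13.30 mm (shorter outer/inner sides).
I_min = (32.2×17.7³ − 27.80×13.30³)/12 = 9.429×10^3 mm⁴
I = 9.429×10^3 mm⁴ = 9.429×10^-9 m⁴
Effective length L_e = K·L = 0.5 × 4.95 = 2.475 m
P_cr = π²EI / L_e² = π² × 208×10⁹ × 9.429×10^-9 / 2.475² = 3.160×10^3 N
Factor of safety n = P_cr / P = 3.1601 / 0.770 = 4.10

n ≈ 4.10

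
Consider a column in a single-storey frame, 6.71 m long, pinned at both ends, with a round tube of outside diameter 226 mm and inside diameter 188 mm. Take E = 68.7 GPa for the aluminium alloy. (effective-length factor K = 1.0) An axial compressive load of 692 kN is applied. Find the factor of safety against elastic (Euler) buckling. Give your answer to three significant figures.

n ≈ 1.45

d_o = 226 mm, d_i = 188 mm
I = π(d_o⁴ − d_i⁴)/64 = π(226⁴ − 188.0⁴)/64 = 6.674×10^7 mm⁴
I = 6.674×10^7 mm⁴ = 6.674×10^-5 m⁴
Effective length L_e = K·L = 1 × 6.71 = 6.710 m
P_cr = π²EI / L_e² = π² × 68.7×10⁹ × 6.674×10^-5 / 6.710² = 1.005×10^6 N
Factor of safety n = P_cr / P = 1005.0 / 692 = 1.45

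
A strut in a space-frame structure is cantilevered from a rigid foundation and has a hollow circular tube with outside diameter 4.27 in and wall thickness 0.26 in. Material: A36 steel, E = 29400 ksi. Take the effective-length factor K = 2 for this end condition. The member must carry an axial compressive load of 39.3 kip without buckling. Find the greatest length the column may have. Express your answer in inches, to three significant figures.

Inner diameter d_i = 4.27 − 2×0.26 = 3.750 in
I = π(d_o⁴ − d_i⁴)/64 = π(4.27⁴ − 3.750⁴)/64 = 6.611 in⁴
At the buckling limit P_cr = P = 3.930×10^4 lb
From P_cr = π²EI/(K·L)²:  L = (1/K)·√(π²EI/P_cr) = (1/2)·√(π²×2.94×10^7×6.611/3.930×10^4)
L = 110 in

L_max ≈ 110 in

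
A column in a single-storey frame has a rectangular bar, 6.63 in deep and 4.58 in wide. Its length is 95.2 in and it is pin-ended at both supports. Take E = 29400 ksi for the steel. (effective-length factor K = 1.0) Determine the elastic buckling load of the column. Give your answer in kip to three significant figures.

P_cr ≈ 1700 kip

Buckling occurs about the weak axis: I_min = h·b³/12 with b = 4.58 in (the shorter side).
I_min = 6.63×4.58³/12 = 53.08 in⁴
Effective length L_e = K·L = 1 × 95.2 = 95.20 in
P_cr = π²EI / L_e² = π² × 29400×10³ × 53.08 / 95.20² = 1.699×10^6 lb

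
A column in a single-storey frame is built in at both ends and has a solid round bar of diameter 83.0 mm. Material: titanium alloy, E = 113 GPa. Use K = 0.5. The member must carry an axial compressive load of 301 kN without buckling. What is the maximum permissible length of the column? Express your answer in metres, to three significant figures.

L_max ≈ 5.88 m

I = πd⁴/64 = π×83.0⁴/64 = 2.330×10^6 mm⁴
I = 2.330×10^-6 m⁴
At the buckling limit P_cr = P = 3.010×10^5 N
From P_cr = π²EI/(K·L)²:  L = (1/K)·√(π²EI/P_cr) = (1/0.5)·√(π²×1.13×10^11×2.330×10^-6/3.010×10^5)
L = 5.88 m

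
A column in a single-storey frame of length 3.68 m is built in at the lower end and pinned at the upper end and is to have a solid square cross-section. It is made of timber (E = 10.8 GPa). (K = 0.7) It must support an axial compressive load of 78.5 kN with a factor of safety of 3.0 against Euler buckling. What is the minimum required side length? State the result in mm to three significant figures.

Required P_cr = n·P = 3.0 × 78.5 = 235.5 kN
L_e = K·L = 0.7 × 3.68 = 2.576 m
Required I = P_cr·L_e²/(π²E) = 2.355×10^5 × 2.576² / (π² × 1.08×10^10) = 1.466×10^-5 m⁴
I_req = 1.466×10^7 mm⁴
Solid square: I = a⁴/12  ⇒  a = (12I)^(1/4) = (12×1.466×10^7)^(1/4) = 115 mm

a ≈ 115 mm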